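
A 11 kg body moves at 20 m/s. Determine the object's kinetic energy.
KE = ½mv² = ½(11)(20)² = 2200.0 J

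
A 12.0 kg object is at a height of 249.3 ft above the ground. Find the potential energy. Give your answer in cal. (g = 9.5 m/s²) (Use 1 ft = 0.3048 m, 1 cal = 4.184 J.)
Convert to SI: m = 12.0 kg, h = 75.9866 m
PE = mgh = (12.0)(9.5)(75.9866) = 8662.48 J = 2070 cal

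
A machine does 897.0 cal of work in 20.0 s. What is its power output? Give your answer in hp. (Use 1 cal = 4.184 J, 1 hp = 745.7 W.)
Convert to SI: W = 3753.05 J, t = 20.0 s
P = W/t = 3753.05/20.0 = 187.652 W = 0.2516 hp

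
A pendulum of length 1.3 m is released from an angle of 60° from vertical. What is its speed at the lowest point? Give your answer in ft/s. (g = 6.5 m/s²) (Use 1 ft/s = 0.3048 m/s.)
h = L(1 − cosθ) = 1.3(1 − cos60°) = 0.65 m
v = √(2gh) = √(2·6.5·0.65) = 2.90689 m/s = 9.537 ft/s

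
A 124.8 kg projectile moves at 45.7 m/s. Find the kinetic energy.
KE = ½mv² = ½(124.8)(45.7)² = 130300 J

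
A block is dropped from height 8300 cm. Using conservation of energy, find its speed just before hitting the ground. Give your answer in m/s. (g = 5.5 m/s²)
Convert to SI: h = 83.0 m
mgh = ½mv² ⇒ v = √(2gh) = √(2·5.5·83.0) = 30.22 m/s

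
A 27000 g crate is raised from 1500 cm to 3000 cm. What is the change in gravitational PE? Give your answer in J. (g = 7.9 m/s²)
Convert to SI: m = 27.0 kg, Δh = 15.0 m
ΔPE = mgΔh = (27.0)(7.9)(15.0) = 3200 J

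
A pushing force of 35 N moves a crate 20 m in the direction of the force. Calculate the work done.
W = F·d = (35)(20) = 700.0 J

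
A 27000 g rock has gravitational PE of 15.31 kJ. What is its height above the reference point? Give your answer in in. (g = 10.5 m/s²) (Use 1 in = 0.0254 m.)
Convert to SI: m = 27.0 kg, PE = 15310.0 J
h = PE/(mg) = 15310.0/(27.0·10.5) = 54.0035 m = 2126 in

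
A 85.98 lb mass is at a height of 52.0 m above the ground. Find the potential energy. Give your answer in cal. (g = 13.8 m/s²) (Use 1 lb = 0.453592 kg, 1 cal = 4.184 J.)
Convert to SI: m = 38.9998 kg, h = 52.0 m
PE = mgh = (38.9998)(13.8)(52.0) = 27986.3 J = 6689 cal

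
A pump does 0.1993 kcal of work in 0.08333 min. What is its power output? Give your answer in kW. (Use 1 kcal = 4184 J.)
Convert to SI: W = 833.871 J, t = 4.9998 s
P = W/t = 833.871/4.9998 = 166.781 W = 0.1668 kW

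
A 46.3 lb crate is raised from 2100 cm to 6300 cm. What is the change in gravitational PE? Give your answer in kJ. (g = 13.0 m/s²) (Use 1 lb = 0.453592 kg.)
Convert to SI: m = 21.0013 kg, Δh = 42.0 m
ΔPE = mgΔh = (21.0013)(13.0)(42.0) = 11466.7 J = 11.47 kJ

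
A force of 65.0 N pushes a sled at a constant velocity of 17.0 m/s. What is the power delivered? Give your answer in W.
P = Fv = (65.0)(17.0) = 1105 W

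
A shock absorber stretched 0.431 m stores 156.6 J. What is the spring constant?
k = 2·PE/x² = 2·156.6/(0.431)² = 1686 N/m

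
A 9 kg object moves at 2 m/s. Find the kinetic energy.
KE = ½mv² = ½(9)(2)² = 18.0 J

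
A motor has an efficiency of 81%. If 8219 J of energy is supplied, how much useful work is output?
W_out = η·W_in = 0.81·8219 = 6657.39 J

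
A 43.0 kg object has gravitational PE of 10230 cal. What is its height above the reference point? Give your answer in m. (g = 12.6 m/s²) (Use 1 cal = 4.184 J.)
Convert to SI: m = 43.0 kg, PE = 42802.3 J
h = PE/(mg) = 42802.3/(43.0·12.6) = 79.0 m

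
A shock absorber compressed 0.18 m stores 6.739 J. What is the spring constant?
k = 2·PE/x² = 2·6.739/(0.18)² = 416.0 N/m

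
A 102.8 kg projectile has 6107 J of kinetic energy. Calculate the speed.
v = √(2·KE/m) = √(2·6107/102.8) = 10.9 m/s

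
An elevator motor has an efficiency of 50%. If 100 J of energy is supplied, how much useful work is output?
W_out = η·W_in = 0.5·100 = 50.0 J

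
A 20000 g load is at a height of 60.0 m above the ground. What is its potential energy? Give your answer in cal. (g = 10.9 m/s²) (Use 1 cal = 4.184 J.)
Convert to SI: m = 20.0 kg, h = 60.0 m
PE = mgh = (20.0)(10.9)(60.0) = 13080.0 J = 3126 cal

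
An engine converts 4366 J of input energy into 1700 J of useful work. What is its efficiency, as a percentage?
η = W_out/W_in = 1700/4366 = 38.94%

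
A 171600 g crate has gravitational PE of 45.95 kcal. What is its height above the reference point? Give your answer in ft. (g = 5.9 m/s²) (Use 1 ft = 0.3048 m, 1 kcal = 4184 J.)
Convert to SI: m = 171.6 kg, PE = 192255 J
h = PE/(mg) = 192255/(171.6·5.9) = 189.893 m = 623.0 ft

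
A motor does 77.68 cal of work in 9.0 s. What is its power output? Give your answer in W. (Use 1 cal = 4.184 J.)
Convert to SI: W = 325.013 J, t = 9.0 s
P = W/t = 325.013/9.0 = 36.11 W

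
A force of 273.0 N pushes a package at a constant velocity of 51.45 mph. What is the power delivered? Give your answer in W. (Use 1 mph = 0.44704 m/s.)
Convert to SI: F = 273.0 N, v = 23.0002 m/s
P = Fv = (273.0)(23.0002) = 6279 W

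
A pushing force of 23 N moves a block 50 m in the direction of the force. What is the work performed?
W = F·d = (23)(50) = 1150 J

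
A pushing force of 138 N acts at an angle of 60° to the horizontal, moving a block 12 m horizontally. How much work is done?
W = F·d·cosθ = (138)(12)cos(60°) = 828.0 J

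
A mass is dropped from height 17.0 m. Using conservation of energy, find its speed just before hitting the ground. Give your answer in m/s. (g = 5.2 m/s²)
mgh = ½mv² ⇒ v = √(2gh) = √(2·5.2·17.0) = 13.3 m/s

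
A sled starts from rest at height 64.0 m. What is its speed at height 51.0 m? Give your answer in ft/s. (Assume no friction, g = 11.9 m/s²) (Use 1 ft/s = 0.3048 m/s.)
mgh₁ = mgh₂ + ½mv² ⇒ v = √(2g(h₁−h₂)) = √(2·11.9·13.0) = 17.5898 m/s = 57.71 ft/s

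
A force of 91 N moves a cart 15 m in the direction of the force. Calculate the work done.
W = F·d = (91)(15) = 1365 J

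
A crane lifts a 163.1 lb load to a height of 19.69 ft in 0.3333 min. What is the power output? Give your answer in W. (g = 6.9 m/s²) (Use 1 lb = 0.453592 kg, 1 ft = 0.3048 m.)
Convert to SI: m = 73.9809 kg, h = 6.00151 m, t = 19.998 s
P = mgh/t = (73.9809)(6.9)(6.00151)/19.998 = 153.2 W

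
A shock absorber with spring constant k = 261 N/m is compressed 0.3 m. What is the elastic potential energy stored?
PE = ½kx² = ½(261)(0.3)² = 11.75 J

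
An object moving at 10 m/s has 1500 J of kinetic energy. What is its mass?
m = 2·KE/v² = 2·1500/(10)² = 30.0 kg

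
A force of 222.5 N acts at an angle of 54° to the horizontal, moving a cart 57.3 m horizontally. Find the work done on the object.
W = F·d·cosθ = (222.5)(57.3)cos(54°) = 7494 J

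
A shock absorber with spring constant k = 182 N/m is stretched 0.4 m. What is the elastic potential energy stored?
PE = ½kx² = ½(182)(0.4)² = 14.56 J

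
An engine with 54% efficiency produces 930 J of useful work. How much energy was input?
W_in = W_out/η = 930/0.54 = 1722 J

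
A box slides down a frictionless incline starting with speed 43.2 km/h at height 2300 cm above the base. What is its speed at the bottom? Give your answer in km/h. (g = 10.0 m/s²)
Convert to SI: v₀ = 12.0 m/s, h = 23.0 m
½mv₀² + mgh = ½mv² ⇒ v = √(v₀² + 2gh) = √(12.0² + 2·10.0·23.0) = 24.5764 m/s = 88.48 km/h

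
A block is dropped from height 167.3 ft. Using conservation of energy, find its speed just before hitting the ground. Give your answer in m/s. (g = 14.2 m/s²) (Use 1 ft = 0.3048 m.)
Convert to SI: h = 50.993 m
mgh = ½mv² ⇒ v = √(2gh) = √(2·14.2·50.993) = 38.06 m/s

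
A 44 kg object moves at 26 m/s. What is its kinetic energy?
KE = ½mv² = ½(44)(26)² = 14872.0 J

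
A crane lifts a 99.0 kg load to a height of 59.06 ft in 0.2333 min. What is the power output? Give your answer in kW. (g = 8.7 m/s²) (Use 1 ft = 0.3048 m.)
Convert to SI: m = 99.0 kg, h = 18.0015 m, t = 13.998 s
P = mgh/t = (99.0)(8.7)(18.0015)/13.998 = 1107.64 W = 1.108 kW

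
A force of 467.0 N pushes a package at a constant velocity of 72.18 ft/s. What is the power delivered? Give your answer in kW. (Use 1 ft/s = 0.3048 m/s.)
Convert to SI: F = 467.0 N, v = 22.0005 m/s
P = Fv = (467.0)(22.0005) = 10274.2 W = 10.27 kW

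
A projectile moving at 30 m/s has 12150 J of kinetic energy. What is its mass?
m = 2·KE/v² = 2·12150/(30)² = 27.0 kg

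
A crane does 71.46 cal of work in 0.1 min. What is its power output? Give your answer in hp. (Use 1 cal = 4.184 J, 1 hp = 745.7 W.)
Convert to SI: W = 298.989 J, t = 6.0 s
P = W/t = 298.989/6.0 = 49.83144 W = 0.06683 hp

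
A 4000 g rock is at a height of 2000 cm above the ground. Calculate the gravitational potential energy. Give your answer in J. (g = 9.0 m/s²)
Convert to SI: m = 4.0 kg, h = 20.0 m
PE = mgh = (4.0)(9.0)(20.0) = 720.0 J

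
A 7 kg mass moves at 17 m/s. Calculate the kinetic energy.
KE = ½mv² = ½(7)(17)² = 1011.5 J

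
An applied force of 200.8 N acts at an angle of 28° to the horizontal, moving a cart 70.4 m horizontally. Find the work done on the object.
W = F·d·cosθ = (200.8)(70.4)cos(28°) = 12480 J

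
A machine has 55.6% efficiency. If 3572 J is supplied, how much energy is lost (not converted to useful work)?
W_lost = W_in(1 − η) = 3572·(1 − 0.556) = 1586 J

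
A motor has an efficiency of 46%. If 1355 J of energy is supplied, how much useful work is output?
W_out = η·W_in = 0.46·1355 = 623.3 J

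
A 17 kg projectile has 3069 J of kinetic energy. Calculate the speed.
v = √(2·KE/m) = √(2·3069/17) = 19.0 m/s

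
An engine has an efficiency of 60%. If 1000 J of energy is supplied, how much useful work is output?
W_out = η·W_in = 0.6·1000 = 600.0 J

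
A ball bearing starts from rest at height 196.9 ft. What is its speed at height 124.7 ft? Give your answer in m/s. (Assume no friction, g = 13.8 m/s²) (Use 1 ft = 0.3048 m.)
Convert to SI: h₁−h₂ = 22.0066 m
mgh₁ = mgh₂ + ½mv² ⇒ v = √(2g(h₁−h₂)) = √(2·13.8·22.0066) = 24.65 m/s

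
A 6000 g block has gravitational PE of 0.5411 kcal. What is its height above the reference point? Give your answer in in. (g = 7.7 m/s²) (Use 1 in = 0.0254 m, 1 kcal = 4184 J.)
Convert to SI: m = 6.0 kg, PE = 2263.96 J
h = PE/(mg) = 2263.96/(6.0·7.7) = 49.0035 m = 1929 in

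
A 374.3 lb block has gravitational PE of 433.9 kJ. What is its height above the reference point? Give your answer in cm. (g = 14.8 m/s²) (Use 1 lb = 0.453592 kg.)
Convert to SI: m = 169.779 kg, PE = 433900 J
h = PE/(mg) = 433900/(169.779·14.8) = 172.68 m = 17270 cm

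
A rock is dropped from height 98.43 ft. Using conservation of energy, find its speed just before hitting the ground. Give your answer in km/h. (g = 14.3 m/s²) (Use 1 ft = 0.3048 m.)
Convert to SI: h = 30.0015 m
mgh = ½mv² ⇒ v = √(2gh) = √(2·14.3·30.0015) = 29.2924 m/s = 105.5 km/h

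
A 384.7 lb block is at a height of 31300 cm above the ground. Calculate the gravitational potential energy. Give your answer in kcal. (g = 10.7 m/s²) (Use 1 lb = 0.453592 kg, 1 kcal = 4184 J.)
Convert to SI: m = 174.497 kg, h = 313.0 m
PE = mgh = (174.497)(10.7)(313.0) = 584407 J = 139.7 kcal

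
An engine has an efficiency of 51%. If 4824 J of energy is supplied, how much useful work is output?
W_out = η·W_in = 0.51·4824 = 2460.24 J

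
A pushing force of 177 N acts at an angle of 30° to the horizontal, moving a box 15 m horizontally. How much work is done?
W = F·d·cosθ = (177)(15)cos(30°) = 2299 J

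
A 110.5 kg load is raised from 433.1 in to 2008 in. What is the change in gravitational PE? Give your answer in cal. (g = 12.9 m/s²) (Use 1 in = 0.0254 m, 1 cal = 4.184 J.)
Convert to SI: m = 110.5 kg, Δh = 40.0025 m
ΔPE = mgΔh = (110.5)(12.9)(40.0025) = 57021.5 J = 13630 cal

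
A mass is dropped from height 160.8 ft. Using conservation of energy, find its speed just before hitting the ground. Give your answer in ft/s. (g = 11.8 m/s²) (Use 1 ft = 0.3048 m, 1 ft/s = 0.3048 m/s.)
Convert to SI: h = 49.0118 m
mgh = ½mv² ⇒ v = √(2gh) = √(2·11.8·49.0118) = 34.01 m/s = 111.6 ft/s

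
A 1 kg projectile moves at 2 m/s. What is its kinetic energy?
KE = ½mv² = ½(1)(2)² = 2.0 J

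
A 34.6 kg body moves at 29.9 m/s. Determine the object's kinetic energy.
KE = ½mv² = ½(34.6)(29.9)² = 15470 J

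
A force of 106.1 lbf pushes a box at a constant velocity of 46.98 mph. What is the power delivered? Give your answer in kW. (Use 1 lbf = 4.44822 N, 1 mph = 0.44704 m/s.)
Convert to SI: F = 471.956 N, v = 21.0019 m/s
P = Fv = (471.956)(21.0019) = 9911.99 W = 9.912 kW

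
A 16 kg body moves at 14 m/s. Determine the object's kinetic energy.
KE = ½mv² = ½(16)(14)² = 1568.0 J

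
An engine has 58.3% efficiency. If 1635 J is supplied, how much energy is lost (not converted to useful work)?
W_lost = W_in(1 − η) = 1635·(1 − 0.583) = 681.8 J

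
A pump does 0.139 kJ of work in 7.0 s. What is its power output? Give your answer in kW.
Convert to SI: W = 139.0 J, t = 7.0 s
P = W/t = 139.0/7.0 = 19.8571 W = 0.01986 kW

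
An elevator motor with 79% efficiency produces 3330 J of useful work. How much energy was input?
W_in = W_out/η = 3330/0.79 = 4215 J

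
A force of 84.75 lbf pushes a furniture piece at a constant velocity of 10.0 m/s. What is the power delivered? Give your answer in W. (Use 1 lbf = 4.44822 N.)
Convert to SI: F = 376.987 N, v = 10.0 m/s
P = Fv = (376.987)(10.0) = 3770 W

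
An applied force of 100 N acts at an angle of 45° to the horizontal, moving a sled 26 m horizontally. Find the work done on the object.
W = F·d·cosθ = (100)(26)cos(45°) = 1838 J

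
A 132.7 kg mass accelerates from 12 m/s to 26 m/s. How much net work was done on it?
W = ΔKE = ½m(v₂² − v₁²) = ½(132.7)(26² − 12²) = 35298.2 J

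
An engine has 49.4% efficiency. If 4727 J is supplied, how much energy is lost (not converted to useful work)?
W_lost = W_in(1 − η) = 4727·(1 − 0.494) = 2392 J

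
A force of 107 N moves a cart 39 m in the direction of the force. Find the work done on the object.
W = F·d = (107)(39) = 4173 J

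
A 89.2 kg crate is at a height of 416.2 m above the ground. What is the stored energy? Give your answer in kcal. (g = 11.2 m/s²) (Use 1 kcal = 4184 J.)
PE = mgh = (89.2)(11.2)(416.2) = 415800 J = 99.38 kcal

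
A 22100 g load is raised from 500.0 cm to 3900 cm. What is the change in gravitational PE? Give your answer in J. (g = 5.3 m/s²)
Convert to SI: m = 22.1 kg, Δh = 34.0 m
ΔPE = mgΔh = (22.1)(5.3)(34.0) = 3982 J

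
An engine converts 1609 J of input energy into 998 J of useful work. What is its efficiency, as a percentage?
η = W_out/W_in = 998/1609 = 62.03%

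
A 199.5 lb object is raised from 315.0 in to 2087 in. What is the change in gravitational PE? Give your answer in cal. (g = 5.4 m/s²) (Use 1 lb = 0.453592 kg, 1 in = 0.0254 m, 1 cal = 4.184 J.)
Convert to SI: m = 90.4916 kg, Δh = 45.0088 m
ΔPE = mgΔh = (90.4916)(5.4)(45.0088) = 21993.8 J = 5257 cal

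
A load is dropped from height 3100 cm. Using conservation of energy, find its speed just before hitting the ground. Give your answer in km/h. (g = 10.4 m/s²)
Convert to SI: h = 31.0 m
mgh = ½mv² ⇒ v = √(2gh) = √(2·10.4·31.0) = 25.3929 m/s = 91.41 km/h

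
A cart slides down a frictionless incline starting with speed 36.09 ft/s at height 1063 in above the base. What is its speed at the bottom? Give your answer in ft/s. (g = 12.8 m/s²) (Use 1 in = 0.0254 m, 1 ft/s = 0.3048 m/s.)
Convert to SI: v₀ = 11.0002 m/s, h = 27.0002 m
½mv₀² + mgh = ½mv² ⇒ v = √(v₀² + 2gh) = √(11.0002² + 2·12.8·27.0002) = 28.4993 m/s = 93.5 ft/s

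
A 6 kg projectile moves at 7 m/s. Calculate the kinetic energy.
KE = ½mv² = ½(6)(7)² = 147.0 J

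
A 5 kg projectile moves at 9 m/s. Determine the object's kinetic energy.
KE = ½mv² = ½(5)(9)² = 202.5 J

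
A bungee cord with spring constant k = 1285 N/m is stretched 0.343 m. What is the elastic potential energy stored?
PE = ½kx² = ½(1285)(0.343)² = 75.59 J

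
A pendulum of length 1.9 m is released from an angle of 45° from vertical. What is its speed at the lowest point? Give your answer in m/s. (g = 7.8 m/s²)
h = L(1 − cosθ) = 1.9(1 − cos45°) = 0.556497 m
v = √(2gh) = √(2·7.8·0.556497) = 2.946 m/s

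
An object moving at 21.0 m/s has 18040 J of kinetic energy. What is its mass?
m = 2·KE/v² = 2·18040/(21.0)² = 81.81 kg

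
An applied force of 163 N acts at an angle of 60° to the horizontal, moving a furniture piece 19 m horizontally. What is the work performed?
W = F·d·cosθ = (163)(19)cos(60°) = 1549 J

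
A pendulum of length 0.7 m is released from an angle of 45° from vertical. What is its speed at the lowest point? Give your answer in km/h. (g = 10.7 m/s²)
h = L(1 − cosθ) = 0.7(1 − cos45°) = 0.205025 m
v = √(2gh) = √(2·10.7·0.205025) = 2.09465 m/s = 7.541 km/h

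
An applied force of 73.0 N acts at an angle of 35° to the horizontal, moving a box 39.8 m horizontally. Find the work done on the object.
W = F·d·cosθ = (73.0)(39.8)cos(35°) = 2380 J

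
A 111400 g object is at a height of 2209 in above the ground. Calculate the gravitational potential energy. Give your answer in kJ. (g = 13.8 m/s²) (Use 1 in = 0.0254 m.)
Convert to SI: m = 111.4 kg, h = 56.1086 m
PE = mgh = (111.4)(13.8)(56.1086) = 86256.9 J = 86.26 kJ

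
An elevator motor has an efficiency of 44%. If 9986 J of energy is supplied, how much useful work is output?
W_out = η·W_in = 0.44·9986 = 4393.84 J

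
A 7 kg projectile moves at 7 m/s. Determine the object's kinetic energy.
KE = ½mv² = ½(7)(7)² = 171.5 J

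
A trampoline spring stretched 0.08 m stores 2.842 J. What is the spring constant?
k = 2·PE/x² = 2·2.842/(0.08)² = 888.1 N/m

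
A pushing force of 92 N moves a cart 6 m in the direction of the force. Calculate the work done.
W = F·d = (92)(6) = 552.0 J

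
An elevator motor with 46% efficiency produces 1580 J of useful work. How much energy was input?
W_in = W_out/η = 1580/0.46 = 3435 J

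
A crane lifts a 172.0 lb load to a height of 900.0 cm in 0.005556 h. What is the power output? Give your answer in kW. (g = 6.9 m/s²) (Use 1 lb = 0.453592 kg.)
Convert to SI: m = 78.0178 kg, h = 9.0 m, t = 20.0016 s
P = mgh/t = (78.0178)(6.9)(9.0)/20.0016 = 242.226 W = 0.2422 kW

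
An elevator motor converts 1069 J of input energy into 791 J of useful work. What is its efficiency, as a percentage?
η = W_out/W_in = 791/1069 = 73.99%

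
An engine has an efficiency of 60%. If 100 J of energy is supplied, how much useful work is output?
W_out = η·W_in = 0.6·100 = 60.0 J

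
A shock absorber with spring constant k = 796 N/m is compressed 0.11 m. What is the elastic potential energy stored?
PE = ½kx² = ½(796)(0.11)² = 4.816 J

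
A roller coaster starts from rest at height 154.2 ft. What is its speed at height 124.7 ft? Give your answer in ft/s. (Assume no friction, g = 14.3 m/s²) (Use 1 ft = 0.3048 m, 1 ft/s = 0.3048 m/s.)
Convert to SI: h₁−h₂ = 8.9916 m
mgh₁ = mgh₂ + ½mv² ⇒ v = √(2g(h₁−h₂)) = √(2·14.3·8.9916) = 16.0362 m/s = 52.61 ft/s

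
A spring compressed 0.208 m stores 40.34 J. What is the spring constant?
k = 2·PE/x² = 2·40.34/(0.208)² = 1865 N/m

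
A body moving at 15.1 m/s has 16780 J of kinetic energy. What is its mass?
m = 2·KE/v² = 2·16780/(15.1)² = 147.2 kg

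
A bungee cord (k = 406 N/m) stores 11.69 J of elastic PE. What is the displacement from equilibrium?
x = √(2·PE/k) = √(2·11.69/406) = 0.24 m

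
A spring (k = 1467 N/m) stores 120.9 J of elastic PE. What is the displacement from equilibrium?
x = √(2·PE/k) = √(2·120.9/1467) = 0.406 m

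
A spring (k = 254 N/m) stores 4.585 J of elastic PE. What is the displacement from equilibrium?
x = √(2·PE/k) = √(2·4.585/254) = 0.19 m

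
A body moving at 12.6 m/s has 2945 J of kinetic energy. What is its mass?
m = 2·KE/v² = 2·2945/(12.6)² = 37.1 kg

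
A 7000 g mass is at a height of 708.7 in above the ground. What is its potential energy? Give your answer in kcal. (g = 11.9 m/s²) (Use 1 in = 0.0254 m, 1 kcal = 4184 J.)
Convert to SI: m = 7.0 kg, h = 18.001 m
PE = mgh = (7.0)(11.9)(18.001) = 1499.48 J = 0.3584 kcal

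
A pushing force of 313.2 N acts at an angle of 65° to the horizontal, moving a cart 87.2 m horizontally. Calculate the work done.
W = F·d·cosθ = (313.2)(87.2)cos(65°) = 11540 J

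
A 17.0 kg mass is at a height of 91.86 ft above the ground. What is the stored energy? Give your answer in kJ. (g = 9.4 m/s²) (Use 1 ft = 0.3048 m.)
Convert to SI: m = 17.0 kg, h = 27.9989 m
PE = mgh = (17.0)(9.4)(27.9989) = 4474.23 J = 4.474 kJ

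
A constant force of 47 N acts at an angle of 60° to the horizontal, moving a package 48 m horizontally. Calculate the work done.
W = F·d·cosθ = (47)(48)cos(60°) = 1128 J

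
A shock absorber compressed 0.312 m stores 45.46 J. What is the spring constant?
k = 2·PE/x² = 2·45.46/(0.312)² = 934.0 N/m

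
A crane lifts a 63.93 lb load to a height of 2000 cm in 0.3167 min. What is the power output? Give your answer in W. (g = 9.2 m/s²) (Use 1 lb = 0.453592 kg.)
Convert to SI: m = 28.9981 kg, h = 20.0 m, t = 19.002 s
P = mgh/t = (28.9981)(9.2)(20.0)/19.002 = 280.8 W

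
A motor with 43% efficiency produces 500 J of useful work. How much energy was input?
W_in = W_out/η = 500/0.43 = 1163 J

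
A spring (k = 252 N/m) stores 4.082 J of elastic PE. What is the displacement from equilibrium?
x = √(2·PE/k) = √(2·4.082/252) = 0.18 m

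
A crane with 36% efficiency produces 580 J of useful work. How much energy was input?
W_in = W_out/η = 580/0.36 = 1611 J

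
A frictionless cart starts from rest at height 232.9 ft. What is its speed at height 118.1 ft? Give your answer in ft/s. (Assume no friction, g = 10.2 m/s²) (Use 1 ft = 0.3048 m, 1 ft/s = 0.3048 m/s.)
Convert to SI: h₁−h₂ = 34.991 m
mgh₁ = mgh₂ + ½mv² ⇒ v = √(2g(h₁−h₂)) = √(2·10.2·34.991) = 26.7174 m/s = 87.66 ft/s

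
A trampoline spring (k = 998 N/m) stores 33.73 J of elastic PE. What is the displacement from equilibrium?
x = √(2·PE/k) = √(2·33.73/998) = 0.26 m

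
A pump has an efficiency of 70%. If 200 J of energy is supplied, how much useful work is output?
W_out = η·W_in = 0.7·200 = 140.0 J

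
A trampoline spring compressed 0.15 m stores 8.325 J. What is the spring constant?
k = 2·PE/x² = 2·8.325/(0.15)² = 740.0 N/m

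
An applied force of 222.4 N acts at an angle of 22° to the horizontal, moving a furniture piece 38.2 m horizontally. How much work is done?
W = F·d·cosθ = (222.4)(38.2)cos(22°) = 7877 J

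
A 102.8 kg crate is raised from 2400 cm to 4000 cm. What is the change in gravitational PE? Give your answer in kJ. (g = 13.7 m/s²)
Convert to SI: m = 102.8 kg, Δh = 16.0 m
ΔPE = mgΔh = (102.8)(13.7)(16.0) = 22533.8 J = 22.53 kJ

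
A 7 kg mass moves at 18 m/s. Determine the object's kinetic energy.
KE = ½mv² = ½(7)(18)² = 1134.0 J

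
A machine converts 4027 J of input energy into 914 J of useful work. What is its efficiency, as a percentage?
η = W_out/W_in = 914/4027 = 22.7%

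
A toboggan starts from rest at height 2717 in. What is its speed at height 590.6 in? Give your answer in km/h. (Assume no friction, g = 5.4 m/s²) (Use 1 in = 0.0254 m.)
Convert to SI: h₁−h₂ = 54.0106 m
mgh₁ = mgh₂ + ½mv² ⇒ v = √(2g(h₁−h₂)) = √(2·5.4·54.0106) = 24.1519 m/s = 86.95 km/h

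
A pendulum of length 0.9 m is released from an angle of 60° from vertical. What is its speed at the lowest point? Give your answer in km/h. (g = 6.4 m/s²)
h = L(1 − cosθ) = 0.9(1 − cos60°) = 0.45 m
v = √(2gh) = √(2·6.4·0.45) = 2.4 m/s = 8.64 km/h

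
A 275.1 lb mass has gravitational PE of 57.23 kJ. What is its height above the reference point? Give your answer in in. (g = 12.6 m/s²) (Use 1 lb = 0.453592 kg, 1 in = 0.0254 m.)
Convert to SI: m = 124.783 kg, PE = 57230.0 J
h = PE/(mg) = 57230.0/(124.783·12.6) = 36.3997 m = 1433 in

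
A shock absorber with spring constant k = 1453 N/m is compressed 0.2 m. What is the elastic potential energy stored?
PE = ½kx² = ½(1453)(0.2)² = 29.06 J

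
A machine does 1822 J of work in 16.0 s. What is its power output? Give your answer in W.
P = W/t = 1822.0/16.0 = 113.9 W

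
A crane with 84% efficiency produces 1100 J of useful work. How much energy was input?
W_in = W_out/η = 1100/0.84 = 1310 J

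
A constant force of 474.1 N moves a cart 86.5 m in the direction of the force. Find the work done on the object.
W = F·d = (474.1)(86.5) = 41010 J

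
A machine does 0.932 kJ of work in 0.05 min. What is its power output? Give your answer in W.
Convert to SI: W = 932.0 J, t = 3.0 s
P = W/t = 932.0/3.0 = 310.7 W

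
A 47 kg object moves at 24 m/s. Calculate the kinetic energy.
KE = ½mv² = ½(47)(24)² = 13536.0 J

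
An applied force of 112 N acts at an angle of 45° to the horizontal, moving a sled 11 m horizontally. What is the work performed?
W = F·d·cosθ = (112)(11)cos(45°) = 871.2 J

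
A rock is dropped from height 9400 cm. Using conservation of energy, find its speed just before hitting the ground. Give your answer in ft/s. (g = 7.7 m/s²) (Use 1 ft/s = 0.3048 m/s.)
Convert to SI: h = 94.0 m
mgh = ½mv² ⇒ v = √(2gh) = √(2·7.7·94.0) = 38.0473 m/s = 124.8 ft/s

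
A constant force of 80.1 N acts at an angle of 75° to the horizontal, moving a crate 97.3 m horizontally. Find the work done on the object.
W = F·d·cosθ = (80.1)(97.3)cos(75°) = 2017 J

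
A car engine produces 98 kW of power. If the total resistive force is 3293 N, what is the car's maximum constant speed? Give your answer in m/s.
P = Fv ⇒ v = P/F = 98000 W/3293.0 N = 29.76 m/s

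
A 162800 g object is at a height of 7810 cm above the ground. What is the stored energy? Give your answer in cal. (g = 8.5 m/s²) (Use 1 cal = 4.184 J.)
Convert to SI: m = 162.8 kg, h = 78.1 m
PE = mgh = (162.8)(8.5)(78.1) = 108075 J = 25830 cal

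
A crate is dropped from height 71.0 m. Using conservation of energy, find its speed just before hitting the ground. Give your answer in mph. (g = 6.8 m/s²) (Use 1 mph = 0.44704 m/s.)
mgh = ½mv² ⇒ v = √(2gh) = √(2·6.8·71.0) = 31.0741 m/s = 69.51 mph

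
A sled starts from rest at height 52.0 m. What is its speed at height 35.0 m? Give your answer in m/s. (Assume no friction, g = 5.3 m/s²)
mgh₁ = mgh₂ + ½mv² ⇒ v = √(2g(h₁−h₂)) = √(2·5.3·17.0) = 13.42 m/s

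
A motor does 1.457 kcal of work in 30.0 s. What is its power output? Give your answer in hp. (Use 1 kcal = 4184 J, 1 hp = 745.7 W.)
Convert to SI: W = 6096.09 J, t = 30.0 s
P = W/t = 6096.09/30.0 = 203.203 W = 0.2725 hp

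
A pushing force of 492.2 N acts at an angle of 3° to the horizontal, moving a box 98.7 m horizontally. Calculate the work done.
W = F·d·cosθ = (492.2)(98.7)cos(3°) = 48510 J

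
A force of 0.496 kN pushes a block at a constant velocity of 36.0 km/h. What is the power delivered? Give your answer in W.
Convert to SI: F = 496.0 N, v = 10.0 m/s
P = Fv = (496.0)(10.0) = 4960 W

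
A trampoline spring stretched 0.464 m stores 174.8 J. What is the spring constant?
k = 2·PE/x² = 2·174.8/(0.464)² = 1624 N/m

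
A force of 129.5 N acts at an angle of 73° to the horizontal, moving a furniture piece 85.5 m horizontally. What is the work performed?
W = F·d·cosθ = (129.5)(85.5)cos(73°) = 3237 J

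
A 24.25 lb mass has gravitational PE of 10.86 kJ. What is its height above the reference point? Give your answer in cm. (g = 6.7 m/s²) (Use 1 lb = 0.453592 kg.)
Convert to SI: m = 10.9996 kg, PE = 10860.0 J
h = PE/(mg) = 10860.0/(10.9996·6.7) = 147.359 m = 14740 cm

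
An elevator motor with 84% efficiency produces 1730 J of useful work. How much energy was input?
W_in = W_out/η = 1730/0.84 = 2060 J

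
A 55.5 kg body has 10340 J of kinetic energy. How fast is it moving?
v = √(2·KE/m) = √(2·10340/55.5) = 19.3 m/s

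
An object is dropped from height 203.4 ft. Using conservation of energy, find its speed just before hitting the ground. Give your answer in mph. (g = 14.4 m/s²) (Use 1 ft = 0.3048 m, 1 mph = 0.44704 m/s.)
Convert to SI: h = 61.9963 m
mgh = ½mv² ⇒ v = √(2gh) = √(2·14.4·61.9963) = 42.2551 m/s = 94.52 mph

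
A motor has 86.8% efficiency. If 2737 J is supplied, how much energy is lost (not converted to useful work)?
W_lost = W_in(1 − η) = 2737·(1 − 0.868) = 361.3 J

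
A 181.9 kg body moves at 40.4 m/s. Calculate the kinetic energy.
KE = ½mv² = ½(181.9)(40.4)² = 148400 J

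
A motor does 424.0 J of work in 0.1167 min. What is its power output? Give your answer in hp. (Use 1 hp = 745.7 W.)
Convert to SI: W = 424.0 J, t = 7.002 s
P = W/t = 424.0/7.002 = 60.5541 W = 0.0812 hp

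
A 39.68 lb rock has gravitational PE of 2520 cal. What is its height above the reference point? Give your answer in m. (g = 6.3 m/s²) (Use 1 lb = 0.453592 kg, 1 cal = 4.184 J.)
Convert to SI: m = 17.9985 kg, PE = 10543.7 J
h = PE/(mg) = 10543.7/(17.9985·6.3) = 92.99 m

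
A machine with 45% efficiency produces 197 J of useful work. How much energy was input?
W_in = W_out/η = 197/0.45 = 437.8 J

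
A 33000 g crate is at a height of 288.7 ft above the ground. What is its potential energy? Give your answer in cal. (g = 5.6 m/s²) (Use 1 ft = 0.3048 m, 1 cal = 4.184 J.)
Convert to SI: m = 33.0 kg, h = 87.9958 m
PE = mgh = (33.0)(5.6)(87.9958) = 16261.6 J = 3887 cal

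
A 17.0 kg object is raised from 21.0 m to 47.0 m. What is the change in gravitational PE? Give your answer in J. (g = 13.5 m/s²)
ΔPE = mgΔh = (17.0)(13.5)(26.0) = 5967 J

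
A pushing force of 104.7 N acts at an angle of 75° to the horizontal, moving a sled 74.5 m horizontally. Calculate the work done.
W = F·d·cosθ = (104.7)(74.5)cos(75°) = 2019 J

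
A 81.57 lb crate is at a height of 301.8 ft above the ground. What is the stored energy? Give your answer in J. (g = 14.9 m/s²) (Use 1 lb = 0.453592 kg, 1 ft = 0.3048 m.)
Convert to SI: m = 36.9995 kg, h = 91.9886 m
PE = mgh = (36.9995)(14.9)(91.9886) = 50710 J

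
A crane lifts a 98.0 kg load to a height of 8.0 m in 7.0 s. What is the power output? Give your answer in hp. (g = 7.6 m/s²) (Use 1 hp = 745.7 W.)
P = mgh/t = (98.0)(7.6)(8.0)/7.0 = 851.2 W = 1.141 hp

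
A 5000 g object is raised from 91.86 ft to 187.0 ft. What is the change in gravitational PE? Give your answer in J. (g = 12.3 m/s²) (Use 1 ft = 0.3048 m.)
Convert to SI: m = 5.0 kg, Δh = 28.9987 m
ΔPE = mgΔh = (5.0)(12.3)(28.9987) = 1783 J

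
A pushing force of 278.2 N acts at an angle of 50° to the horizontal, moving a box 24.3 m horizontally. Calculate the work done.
W = F·d·cosθ = (278.2)(24.3)cos(50°) = 4345 J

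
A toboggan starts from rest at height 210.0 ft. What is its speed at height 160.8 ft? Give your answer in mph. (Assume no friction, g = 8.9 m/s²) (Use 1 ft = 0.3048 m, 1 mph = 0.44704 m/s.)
Convert to SI: h₁−h₂ = 14.9962 m
mgh₁ = mgh₂ + ½mv² ⇒ v = √(2g(h₁−h₂)) = √(2·8.9·14.9962) = 16.338 m/s = 36.55 mph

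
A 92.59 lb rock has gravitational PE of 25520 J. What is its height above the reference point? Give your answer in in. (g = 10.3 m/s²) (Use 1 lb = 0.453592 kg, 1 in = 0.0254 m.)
Convert to SI: m = 41.9981 kg, PE = 25520.0 J
h = PE/(mg) = 25520.0/(41.9981·10.3) = 58.9948 m = 2323 in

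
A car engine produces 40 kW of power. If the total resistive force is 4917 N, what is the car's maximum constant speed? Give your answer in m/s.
P = Fv ⇒ v = P/F = 40000 W/4917.0 N = 8.135 m/s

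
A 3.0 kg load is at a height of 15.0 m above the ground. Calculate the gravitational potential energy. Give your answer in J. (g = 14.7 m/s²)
PE = mgh = (3.0)(14.7)(15.0) = 661.5 J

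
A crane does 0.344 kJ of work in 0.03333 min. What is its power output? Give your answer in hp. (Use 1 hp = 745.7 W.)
Convert to SI: W = 344.0 J, t = 1.9998 s
P = W/t = 344.0/1.9998 = 172.017 W = 0.2307 hp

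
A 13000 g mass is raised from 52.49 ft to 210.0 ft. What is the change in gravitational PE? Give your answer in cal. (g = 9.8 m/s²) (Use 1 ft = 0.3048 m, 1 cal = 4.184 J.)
Convert to SI: m = 13.0 kg, Δh = 48.009 m
ΔPE = mgΔh = (13.0)(9.8)(48.009) = 6116.35 J = 1462 cal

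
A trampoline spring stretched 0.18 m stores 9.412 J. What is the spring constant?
k = 2·PE/x² = 2·9.412/(0.18)² = 581.0 N/m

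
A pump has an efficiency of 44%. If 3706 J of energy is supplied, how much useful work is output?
W_out = η·W_in = 0.44·3706 = 1630.64 J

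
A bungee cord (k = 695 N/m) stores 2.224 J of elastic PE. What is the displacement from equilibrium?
x = √(2·PE/k) = √(2·2.224/695) = 0.08 m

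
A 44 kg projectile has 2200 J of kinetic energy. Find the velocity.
v = √(2·KE/m) = √(2·2200/44) = 10.0 m/s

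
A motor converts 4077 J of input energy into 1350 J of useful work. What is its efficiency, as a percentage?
η = W_out/W_in = 1350/4077 = 33.11%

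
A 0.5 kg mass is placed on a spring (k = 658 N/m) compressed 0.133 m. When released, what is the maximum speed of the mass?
½kx² = ½mv² ⇒ v = x√(k/m) = (0.133)√(658/0.5) = 4.825 m/s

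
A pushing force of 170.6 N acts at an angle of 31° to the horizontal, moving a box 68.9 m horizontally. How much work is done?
W = F·d·cosθ = (170.6)(68.9)cos(31°) = 10080 J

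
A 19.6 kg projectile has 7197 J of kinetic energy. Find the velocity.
v = √(2·KE/m) = √(2·7197/19.6) = 27.1 m/s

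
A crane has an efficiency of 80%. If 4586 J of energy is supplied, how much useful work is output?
W_out = η·W_in = 0.8·4586 = 3668.8 J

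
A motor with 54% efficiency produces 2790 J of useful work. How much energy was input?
W_in = W_out/η = 2790/0.54 = 5167 J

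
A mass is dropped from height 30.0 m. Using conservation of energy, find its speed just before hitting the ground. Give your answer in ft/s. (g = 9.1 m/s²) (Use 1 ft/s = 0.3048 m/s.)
mgh = ½mv² ⇒ v = √(2gh) = √(2·9.1·30.0) = 23.3666 m/s = 76.66 ft/s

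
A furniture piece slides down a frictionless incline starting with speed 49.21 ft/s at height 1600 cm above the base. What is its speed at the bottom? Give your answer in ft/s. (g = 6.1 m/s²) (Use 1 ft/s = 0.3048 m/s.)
Convert to SI: v₀ = 14.9992 m/s, h = 16.0 m
½mv₀² + mgh = ½mv² ⇒ v = √(v₀² + 2gh) = √(14.9992² + 2·6.1·16.0) = 20.4982 m/s = 67.25 ft/s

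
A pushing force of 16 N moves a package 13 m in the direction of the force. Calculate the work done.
W = F·d = (16)(13) = 208.0 J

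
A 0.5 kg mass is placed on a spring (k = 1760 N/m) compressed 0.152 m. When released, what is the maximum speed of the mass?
½kx² = ½mv² ⇒ v = x√(k/m) = (0.152)√(1760/0.5) = 9.018 m/s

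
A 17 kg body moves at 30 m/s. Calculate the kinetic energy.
KE = ½mv² = ½(17)(30)² = 7650.0 J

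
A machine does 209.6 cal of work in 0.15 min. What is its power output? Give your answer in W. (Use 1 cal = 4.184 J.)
Convert to SI: W = 876.966 J, t = 9.0 s
P = W/t = 876.966/9.0 = 97.44 W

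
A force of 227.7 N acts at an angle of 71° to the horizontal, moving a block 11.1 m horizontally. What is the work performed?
W = F·d·cosθ = (227.7)(11.1)cos(71°) = 822.9 J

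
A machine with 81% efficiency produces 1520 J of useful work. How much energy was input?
W_in = W_out/η = 1520/0.81 = 1877 J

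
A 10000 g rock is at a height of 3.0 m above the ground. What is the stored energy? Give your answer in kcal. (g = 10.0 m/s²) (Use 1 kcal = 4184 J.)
Convert to SI: m = 10.0 kg, h = 3.0 m
PE = mgh = (10.0)(10.0)(3.0) = 300.0 J = 0.0717 kcal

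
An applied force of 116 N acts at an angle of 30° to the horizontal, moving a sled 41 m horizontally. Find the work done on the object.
W = F·d·cosθ = (116)(41)cos(30°) = 4119 J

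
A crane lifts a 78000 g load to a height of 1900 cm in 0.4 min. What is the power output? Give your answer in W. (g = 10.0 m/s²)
Convert to SI: m = 78.0 kg, h = 19.0 m, t = 24.0 s
P = mgh/t = (78.0)(10.0)(19.0)/24.0 = 617.5 W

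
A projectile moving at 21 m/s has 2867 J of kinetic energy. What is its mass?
m = 2·KE/v² = 2·2867/(21)² = 13.0 kg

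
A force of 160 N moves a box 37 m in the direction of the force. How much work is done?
W = F·d = (160)(37) = 5920 J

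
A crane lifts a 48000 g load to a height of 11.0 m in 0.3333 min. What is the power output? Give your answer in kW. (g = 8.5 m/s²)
Convert to SI: m = 48.0 kg, h = 11.0 m, t = 19.998 s
P = mgh/t = (48.0)(8.5)(11.0)/19.998 = 224.422 W = 0.2244 kW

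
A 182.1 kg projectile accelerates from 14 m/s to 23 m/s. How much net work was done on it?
W = ΔKE = ½m(v₂² − v₁²) = ½(182.1)(23² − 14²) = 30319.65 J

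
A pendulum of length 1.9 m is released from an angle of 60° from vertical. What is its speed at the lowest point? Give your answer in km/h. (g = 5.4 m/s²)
h = L(1 − cosθ) = 1.9(1 − cos60°) = 0.95 m
v = √(2gh) = √(2·5.4·0.95) = 3.20312 m/s = 11.53 km/h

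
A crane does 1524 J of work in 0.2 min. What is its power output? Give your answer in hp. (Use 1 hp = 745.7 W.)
Convert to SI: W = 1524.0 J, t = 12.0 s
P = W/t = 1524.0/12.0 = 127.0 W = 0.1703 hp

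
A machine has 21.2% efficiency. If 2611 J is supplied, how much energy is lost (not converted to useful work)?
W_lost = W_in(1 − η) = 2611·(1 − 0.212) = 2057 J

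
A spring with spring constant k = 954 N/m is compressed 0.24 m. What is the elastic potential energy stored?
PE = ½kx² = ½(954)(0.24)² = 27.48 J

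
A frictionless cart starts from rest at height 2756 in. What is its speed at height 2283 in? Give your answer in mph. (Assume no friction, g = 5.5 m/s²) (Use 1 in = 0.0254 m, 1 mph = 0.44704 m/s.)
Convert to SI: h₁−h₂ = 12.0142 m
mgh₁ = mgh₂ + ½mv² ⇒ v = √(2g(h₁−h₂)) = √(2·5.5·12.0142) = 11.4959 m/s = 25.72 mph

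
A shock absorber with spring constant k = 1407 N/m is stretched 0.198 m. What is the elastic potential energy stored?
PE = ½kx² = ½(1407)(0.198)² = 27.58 J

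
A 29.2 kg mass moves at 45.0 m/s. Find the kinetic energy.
KE = ½mv² = ½(29.2)(45.0)² = 29570 J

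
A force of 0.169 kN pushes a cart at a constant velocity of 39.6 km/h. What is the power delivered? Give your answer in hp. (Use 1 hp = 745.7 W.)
Convert to SI: F = 169.0 N, v = 11.0 m/s
P = Fv = (169.0)(11.0) = 1859.0 W = 2.493 hp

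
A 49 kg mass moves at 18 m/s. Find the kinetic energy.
KE = ½mv² = ½(49)(18)² = 7938.0 J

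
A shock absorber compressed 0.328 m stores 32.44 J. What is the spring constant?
k = 2·PE/x² = 2·32.44/(0.328)² = 603.1 N/m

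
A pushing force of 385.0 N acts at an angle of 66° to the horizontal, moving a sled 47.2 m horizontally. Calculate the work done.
W = F·d·cosθ = (385.0)(47.2)cos(66°) = 7391 J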